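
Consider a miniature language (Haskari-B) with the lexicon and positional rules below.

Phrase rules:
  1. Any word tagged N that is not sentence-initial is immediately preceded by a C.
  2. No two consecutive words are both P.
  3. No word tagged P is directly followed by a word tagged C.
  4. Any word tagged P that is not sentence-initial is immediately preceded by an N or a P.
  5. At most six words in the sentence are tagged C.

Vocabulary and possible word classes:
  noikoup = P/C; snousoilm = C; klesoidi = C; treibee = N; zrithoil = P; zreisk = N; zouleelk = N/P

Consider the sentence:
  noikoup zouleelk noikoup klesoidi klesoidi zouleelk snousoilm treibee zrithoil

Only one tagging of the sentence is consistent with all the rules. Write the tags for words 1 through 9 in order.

C N C C C N C N P

Candidates per position — 1:noikoup {P,C}; 2:zouleelk {N,P}; 3:noikoup {P,C}; 4:klesoidi {C}; 5:klesoidi {C}; 6:zouleelk {N,P}; 7:snousoilm {C}; 8:treibee {N}; 9:zrithoil {P}.
If word 2 were P, no tagging could satisfy rule 3; so word 2 is N.
If word 3 were P, no tagging could satisfy rule 3; so word 3 is C.
If word 6 were P, no tagging could satisfy rule 3; so word 6 is N.
If word 1 were P, no tagging could satisfy rule 1; so word 1 is C.
The unique satisfying tagging is: C N C C C N C N P.
Verifying each rule — rule 1 ✓; rule 2 ✓; rule 3 ✓; rule 4 ✓; rule 5 ✓.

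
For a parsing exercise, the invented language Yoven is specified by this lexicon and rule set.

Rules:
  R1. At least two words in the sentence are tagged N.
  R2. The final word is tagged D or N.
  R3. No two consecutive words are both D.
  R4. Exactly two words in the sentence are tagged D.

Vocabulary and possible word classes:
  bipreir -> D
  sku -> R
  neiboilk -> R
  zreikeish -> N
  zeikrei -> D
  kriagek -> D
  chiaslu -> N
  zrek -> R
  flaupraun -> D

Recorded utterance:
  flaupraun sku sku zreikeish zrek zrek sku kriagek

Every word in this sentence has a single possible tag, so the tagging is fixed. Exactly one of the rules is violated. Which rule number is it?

1

Fixed tagging: D R R N R R R D.
Checking each rule: R1 fails, R2 ok, R3 ok, R4 ok.
Only rule 1 fails.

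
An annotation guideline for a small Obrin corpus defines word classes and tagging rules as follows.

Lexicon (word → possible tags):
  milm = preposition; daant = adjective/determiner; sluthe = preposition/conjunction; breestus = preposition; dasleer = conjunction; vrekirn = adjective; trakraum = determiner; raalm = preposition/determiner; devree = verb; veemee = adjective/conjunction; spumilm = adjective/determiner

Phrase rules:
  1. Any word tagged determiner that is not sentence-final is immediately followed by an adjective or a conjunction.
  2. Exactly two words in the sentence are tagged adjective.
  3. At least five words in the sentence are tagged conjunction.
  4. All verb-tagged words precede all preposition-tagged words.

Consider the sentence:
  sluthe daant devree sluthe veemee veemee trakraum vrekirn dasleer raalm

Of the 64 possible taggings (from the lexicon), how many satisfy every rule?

Candidates per position — 1:sluthe {preposition,conjunction}; 2:daant {adjective,determiner}; 3:devree {verb}; 4:sluthe {preposition,conjunction}; 5:veemee {adjective,conjunction}; 6:veemee {adjective,conjunction}; 7:trakraum {determiner}; 8:vrekirn {adjective}; 9:dasleer {conjunction}; 10:raalm {preposition,determiner}.
There are 64 candidate sequences in total.
The sequences that satisfy every rule: conjunction adjective verb conjunction conjunction conjunction determiner adjective conjunction preposition; conjunction adjective verb conjunction conjunction conjunction determiner adjective conjunction determiner.
Count = 2.

2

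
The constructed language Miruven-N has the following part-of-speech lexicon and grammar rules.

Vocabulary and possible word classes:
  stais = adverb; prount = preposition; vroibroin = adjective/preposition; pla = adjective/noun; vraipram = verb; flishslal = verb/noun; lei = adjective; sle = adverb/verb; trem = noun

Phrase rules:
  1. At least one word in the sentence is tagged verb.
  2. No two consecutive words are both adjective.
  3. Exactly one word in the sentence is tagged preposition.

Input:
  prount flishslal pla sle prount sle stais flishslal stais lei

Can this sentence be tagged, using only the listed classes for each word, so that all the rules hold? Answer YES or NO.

NO

Candidates per position — 1:prount {preposition}; 2:flishslal {verb,noun}; 3:pla {adjective,noun}; 4:sle {adverb,verb}; 5:prount {preposition}; 6:sle {adverb,verb}; 7:stais {adverb}; 8:flishslal {verb,noun}; 9:stais {adverb}; 10:lei {adjective}.
Rule 3 cannot be satisfied by any choice of tags from the lexicon.
So there is no consistent tagging.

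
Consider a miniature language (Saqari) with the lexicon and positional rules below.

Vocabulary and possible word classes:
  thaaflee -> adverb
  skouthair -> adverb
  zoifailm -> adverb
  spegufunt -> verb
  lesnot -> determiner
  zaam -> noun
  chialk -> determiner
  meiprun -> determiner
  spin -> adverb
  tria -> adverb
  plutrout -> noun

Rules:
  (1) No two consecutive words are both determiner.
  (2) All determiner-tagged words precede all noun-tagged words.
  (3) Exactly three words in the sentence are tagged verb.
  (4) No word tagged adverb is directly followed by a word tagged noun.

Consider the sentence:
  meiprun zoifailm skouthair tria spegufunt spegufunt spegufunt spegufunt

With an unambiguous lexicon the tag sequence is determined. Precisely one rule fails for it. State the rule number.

3

Fixed tagging: determiner adverb adverb adverb verb verb verb verb.
Checking each rule: R1 pass, R2 pass, R3 fail, R4 pass.
Only rule 3 fails.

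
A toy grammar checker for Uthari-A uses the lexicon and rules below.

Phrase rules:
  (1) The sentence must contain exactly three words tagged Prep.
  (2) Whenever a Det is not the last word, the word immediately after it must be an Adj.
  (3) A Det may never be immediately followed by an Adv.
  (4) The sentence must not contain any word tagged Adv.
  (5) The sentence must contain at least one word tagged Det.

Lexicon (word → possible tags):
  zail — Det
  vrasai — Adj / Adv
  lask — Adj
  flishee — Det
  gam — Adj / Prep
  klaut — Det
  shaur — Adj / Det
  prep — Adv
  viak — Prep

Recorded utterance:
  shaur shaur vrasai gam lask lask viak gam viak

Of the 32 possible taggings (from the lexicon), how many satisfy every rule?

Candidates per position — 1:shaur {Adj,Det}; 2:shaur {Adj,Det}; 3:vrasai {Adj,Adv}; 4:gam {Adj,Prep}; 5:lask {Adj}; 6:lask {Adj}; 7:viak {Prep}; 8:gam {Adj,Prep}; 9:viak {Prep}.
There are 32 candidate sequences in total.
The sequences that satisfy every rule: Adj Det Adj Adj Adj Adj Prep Prep Prep; Adj Det Adj Prep Adj Adj Prep Adj Prep; Det Adj Adj Adj Adj Adj Prep Prep Prep; Det Adj Adj Prep Adj Adj Prep Adj Prep.
Count = 4.

4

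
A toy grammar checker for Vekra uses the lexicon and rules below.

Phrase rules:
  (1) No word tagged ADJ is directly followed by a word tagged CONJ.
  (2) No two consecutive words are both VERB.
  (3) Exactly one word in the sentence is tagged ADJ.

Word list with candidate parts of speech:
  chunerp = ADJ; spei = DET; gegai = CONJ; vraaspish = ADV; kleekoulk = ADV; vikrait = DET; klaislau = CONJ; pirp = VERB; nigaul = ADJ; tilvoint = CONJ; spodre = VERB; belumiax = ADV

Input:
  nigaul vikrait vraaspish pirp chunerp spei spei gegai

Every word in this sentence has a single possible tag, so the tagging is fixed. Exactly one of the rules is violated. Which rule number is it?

3

Fixed tagging: ADJ DET ADV VERB ADJ DET DET CONJ.
Rule check: R1 ✓, R2 ✓, R3 ✗.
Only rule 3 fails.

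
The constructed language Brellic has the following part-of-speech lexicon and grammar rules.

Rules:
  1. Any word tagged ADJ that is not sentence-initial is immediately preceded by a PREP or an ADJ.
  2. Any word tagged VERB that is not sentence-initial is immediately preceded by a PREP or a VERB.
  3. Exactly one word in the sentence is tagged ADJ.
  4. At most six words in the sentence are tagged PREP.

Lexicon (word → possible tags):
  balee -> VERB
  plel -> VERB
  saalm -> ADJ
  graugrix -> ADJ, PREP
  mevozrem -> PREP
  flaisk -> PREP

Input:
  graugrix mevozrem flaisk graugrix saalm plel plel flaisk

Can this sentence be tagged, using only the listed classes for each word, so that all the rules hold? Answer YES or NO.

Candidates per position — 1:graugrix {ADJ,PREP}; 2:mevozrem {PREP}; 3:flaisk {PREP}; 4:graugrix {ADJ,PREP}; 5:saalm {ADJ}; 6:plel {VERB}; 7:plel {VERB}; 8:flaisk {PREP}.
Rule 2 cannot be satisfied by any choice of tags from the lexicon.
So there is no consistent tagging.

NO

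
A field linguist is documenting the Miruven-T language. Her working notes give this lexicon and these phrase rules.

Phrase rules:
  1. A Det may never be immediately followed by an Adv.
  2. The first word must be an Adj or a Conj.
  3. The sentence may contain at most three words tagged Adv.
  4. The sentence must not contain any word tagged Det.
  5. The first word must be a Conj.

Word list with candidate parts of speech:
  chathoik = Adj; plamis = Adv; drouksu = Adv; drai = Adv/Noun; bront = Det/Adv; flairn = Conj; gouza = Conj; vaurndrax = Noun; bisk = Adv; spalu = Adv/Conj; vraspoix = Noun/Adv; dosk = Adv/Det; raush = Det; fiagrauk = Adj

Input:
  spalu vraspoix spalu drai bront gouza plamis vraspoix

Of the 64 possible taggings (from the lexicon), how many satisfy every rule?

Candidates per position — 1:spalu {Adv,Conj}; 2:vraspoix {Noun,Adv}; 3:spalu {Adv,Conj}; 4:drai {Adv,Noun}; 5:bront {Det,Adv}; 6:gouza {Conj}; 7:plamis {Adv}; 8:vraspoix {Noun,Adv}.
There are 64 candidate sequences in total.
The sequences that satisfy every rule: Conj Noun Adv Noun Adv Conj Adv Noun; Conj Noun Conj Adv Adv Conj Adv Noun; Conj Noun Conj Noun Adv Conj Adv Noun; Conj Noun Conj Noun Adv Conj Adv Adv; Conj Adv Conj Noun Adv Conj Adv Noun.
Count = 5.

5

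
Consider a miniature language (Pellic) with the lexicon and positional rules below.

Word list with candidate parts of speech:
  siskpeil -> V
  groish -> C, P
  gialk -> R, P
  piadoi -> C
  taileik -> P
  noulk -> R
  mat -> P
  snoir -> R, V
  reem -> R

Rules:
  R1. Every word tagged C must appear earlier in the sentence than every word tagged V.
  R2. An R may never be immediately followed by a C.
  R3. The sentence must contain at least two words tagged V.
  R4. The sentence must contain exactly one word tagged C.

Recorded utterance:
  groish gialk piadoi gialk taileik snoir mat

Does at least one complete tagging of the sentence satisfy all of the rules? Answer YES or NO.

NO

Candidates per position — 1:groish {C,P}; 2:gialk {R,P}; 3:piadoi {C}; 4:gialk {R,P}; 5:taileik {P}; 6:snoir {R,V}; 7:mat {P}.
Rule 3 cannot be satisfied by any choice of tags from the lexicon.
So there is no consistent tagging.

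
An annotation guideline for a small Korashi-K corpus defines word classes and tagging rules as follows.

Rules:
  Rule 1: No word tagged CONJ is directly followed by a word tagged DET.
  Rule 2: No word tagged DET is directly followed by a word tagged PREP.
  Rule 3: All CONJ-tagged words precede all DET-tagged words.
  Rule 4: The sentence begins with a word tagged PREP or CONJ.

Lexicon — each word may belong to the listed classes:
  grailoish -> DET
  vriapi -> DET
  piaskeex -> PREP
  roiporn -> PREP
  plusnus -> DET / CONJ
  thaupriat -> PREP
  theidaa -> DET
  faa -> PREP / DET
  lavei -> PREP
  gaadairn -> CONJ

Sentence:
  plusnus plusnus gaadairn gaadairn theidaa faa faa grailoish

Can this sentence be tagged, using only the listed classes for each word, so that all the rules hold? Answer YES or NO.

Candidates per position — 1:plusnus {DET,CONJ}; 2:plusnus {DET,CONJ}; 3:gaadairn {CONJ}; 4:gaadairn {CONJ}; 5:theidaa {DET}; 6:faa {PREP,DET}; 7:faa {PREP,DET}; 8:grailoish {DET}.
Rule 1 cannot be satisfied by any choice of tags from the lexicon.
So there is no consistent tagging.

NO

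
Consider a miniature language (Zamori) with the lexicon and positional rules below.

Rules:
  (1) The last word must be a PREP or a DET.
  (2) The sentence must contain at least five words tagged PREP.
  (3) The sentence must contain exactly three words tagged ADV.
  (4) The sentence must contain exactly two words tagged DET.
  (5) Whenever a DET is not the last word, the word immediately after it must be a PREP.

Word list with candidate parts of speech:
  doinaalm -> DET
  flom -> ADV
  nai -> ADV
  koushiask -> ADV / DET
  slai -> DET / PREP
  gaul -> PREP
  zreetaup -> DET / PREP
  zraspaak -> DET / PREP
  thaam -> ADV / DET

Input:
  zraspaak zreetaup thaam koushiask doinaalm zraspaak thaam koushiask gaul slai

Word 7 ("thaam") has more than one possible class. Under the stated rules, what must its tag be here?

ADV

Candidates per position — 1:zraspaak {DET,PREP}; 2:zreetaup {DET,PREP}; 3:thaam {ADV,DET}; 4:koushiask {ADV,DET}; 5:doinaalm {DET}; 6:zraspaak {DET,PREP}; 7:thaam {ADV,DET}; 8:koushiask {ADV,DET}; 9:gaul {PREP}; 10:slai {DET,PREP}.
Word 1 cannot be DET — rule 2 would then fail for every completion. It is PREP.
Word 2 cannot be DET — rule 2 would then fail for every completion. It is PREP.
Word 3 cannot be DET — rule 5 would then fail for every completion. It is ADV.
Word 4 cannot be DET — rule 5 would then fail for every completion. It is ADV.
Word 6 cannot be DET — rule 2 would then fail for every completion. It is PREP.
Word 7 cannot be DET — rule 5 would then fail for every completion. It is ADV.
Word 8 cannot be ADV — rule 3 would then fail for every completion. It is DET.
Word 10 cannot be DET — rule 2 would then fail for every completion. It is PREP.
The unique satisfying tagging is: PREP PREP ADV ADV DET PREP ADV DET PREP PREP.
Rule-by-rule: rule 1 ok; rule 2 ok; rule 3 ok; rule 4 ok; rule 5 ok.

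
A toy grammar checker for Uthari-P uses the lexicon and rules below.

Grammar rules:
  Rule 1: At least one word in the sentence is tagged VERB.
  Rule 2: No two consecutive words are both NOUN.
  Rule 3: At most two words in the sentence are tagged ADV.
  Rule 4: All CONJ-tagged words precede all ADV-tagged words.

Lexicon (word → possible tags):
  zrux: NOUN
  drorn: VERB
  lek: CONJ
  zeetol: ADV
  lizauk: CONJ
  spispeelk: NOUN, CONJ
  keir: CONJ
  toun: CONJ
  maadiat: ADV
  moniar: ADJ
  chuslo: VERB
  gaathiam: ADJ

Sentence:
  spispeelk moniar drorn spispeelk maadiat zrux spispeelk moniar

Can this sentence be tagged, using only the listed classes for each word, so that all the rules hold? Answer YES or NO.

NO

Candidates per position — 1:spispeelk {NOUN,CONJ}; 2:moniar {ADJ}; 3:drorn {VERB}; 4:spispeelk {NOUN,CONJ}; 5:maadiat {ADV}; 6:zrux {NOUN}; 7:spispeelk {NOUN,CONJ}; 8:moniar {ADJ}.
Every candidate sequence violates at least one rule; no consistent tagging exists.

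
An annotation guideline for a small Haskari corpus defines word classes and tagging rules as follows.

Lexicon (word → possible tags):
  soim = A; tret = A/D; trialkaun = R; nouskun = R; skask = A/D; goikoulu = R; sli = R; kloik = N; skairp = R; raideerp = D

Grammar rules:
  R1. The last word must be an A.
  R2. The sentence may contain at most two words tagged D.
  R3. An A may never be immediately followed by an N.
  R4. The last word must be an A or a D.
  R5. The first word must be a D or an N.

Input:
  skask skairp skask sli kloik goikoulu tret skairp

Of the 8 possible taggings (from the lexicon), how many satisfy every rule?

Candidates per position — 1:skask {A,D}; 2:skairp {R}; 3:skask {A,D}; 4:sli {R}; 5:kloik {N}; 6:goikoulu {R}; 7:tret {A,D}; 8:skairp {R}.
There are 8 candidate sequences in total.
Rule 1 cannot be satisfied by any choice of tags from the lexicon.
So there is no consistent tagging.
Count = 0.

0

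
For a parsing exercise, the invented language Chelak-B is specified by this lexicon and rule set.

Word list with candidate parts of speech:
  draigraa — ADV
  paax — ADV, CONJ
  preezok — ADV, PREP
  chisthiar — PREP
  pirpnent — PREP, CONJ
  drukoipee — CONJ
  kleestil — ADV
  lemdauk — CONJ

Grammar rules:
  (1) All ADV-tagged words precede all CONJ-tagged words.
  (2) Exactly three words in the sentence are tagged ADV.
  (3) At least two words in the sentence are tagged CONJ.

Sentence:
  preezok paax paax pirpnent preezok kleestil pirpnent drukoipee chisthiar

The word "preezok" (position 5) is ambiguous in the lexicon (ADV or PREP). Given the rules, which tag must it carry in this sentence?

Candidates per position — 1:preezok {ADV,PREP}; 2:paax {ADV,CONJ}; 3:paax {ADV,CONJ}; 4:pirpnent {PREP,CONJ}; 5:preezok {ADV,PREP}; 6:kleestil {ADV}; 7:pirpnent {PREP,CONJ}; 8:drukoipee {CONJ}; 9:chisthiar {PREP}.
Position 2: CONJ is ruled out by rule 1; that leaves ADV.
Position 3: CONJ is ruled out by rule 1; that leaves ADV.
Position 4: CONJ is ruled out by rule 1; that leaves PREP.
Position 5: ADV is ruled out by rule 2; that leaves PREP.
Position 7: PREP is ruled out by rule 3; that leaves CONJ.
Position 1: ADV is ruled out by rule 2; that leaves PREP.
The only consistent sequence is: PREP ADV ADV PREP PREP ADV CONJ CONJ PREP.
Verifying each rule — rule 1 holds; rule 2 holds; rule 3 holds.

PREP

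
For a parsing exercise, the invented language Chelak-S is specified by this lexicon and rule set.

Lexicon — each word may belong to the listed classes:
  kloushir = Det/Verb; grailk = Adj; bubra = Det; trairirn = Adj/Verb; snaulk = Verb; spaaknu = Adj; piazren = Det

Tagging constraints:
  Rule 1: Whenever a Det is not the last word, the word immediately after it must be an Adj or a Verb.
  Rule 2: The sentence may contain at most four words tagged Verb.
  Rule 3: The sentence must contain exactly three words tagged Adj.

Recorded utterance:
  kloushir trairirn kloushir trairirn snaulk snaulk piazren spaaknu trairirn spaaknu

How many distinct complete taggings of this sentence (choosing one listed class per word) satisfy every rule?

Candidates per position — 1:kloushir {Det,Verb}; 2:trairirn {Adj,Verb}; 3:kloushir {Det,Verb}; 4:trairirn {Adj,Verb}; 5:snaulk {Verb}; 6:snaulk {Verb}; 7:piazren {Det}; 8:spaaknu {Adj}; 9:trairirn {Adj,Verb}; 10:spaaknu {Adj}.
There are 32 candidate sequences in total.
The sequences that satisfy every rule: Det Adj Det Verb Verb Verb Det Adj Verb Adj; Det Verb Det Adj Verb Verb Det Adj Verb Adj; Det Verb Det Verb Verb Verb Det Adj Adj Adj.
Count = 3.

3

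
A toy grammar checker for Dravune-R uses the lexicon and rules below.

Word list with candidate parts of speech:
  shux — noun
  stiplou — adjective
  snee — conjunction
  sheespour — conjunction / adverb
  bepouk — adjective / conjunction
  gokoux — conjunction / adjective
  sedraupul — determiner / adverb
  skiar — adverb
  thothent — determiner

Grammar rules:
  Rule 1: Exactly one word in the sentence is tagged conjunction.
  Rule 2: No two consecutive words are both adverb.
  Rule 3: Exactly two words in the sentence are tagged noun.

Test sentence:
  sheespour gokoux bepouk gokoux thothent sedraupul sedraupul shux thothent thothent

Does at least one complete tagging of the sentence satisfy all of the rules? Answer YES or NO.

NO

Candidates per position — 1:sheespour {conjunction,adverb}; 2:gokoux {conjunction,adjective}; 3:bepouk {adjective,conjunction}; 4:gokoux {conjunction,adjective}; 5:thothent {determiner}; 6:sedraupul {determiner,adverb}; 7:sedraupul {determiner,adverb}; 8:shux {noun}; 9:thothent {determiner}; 10:thothent {determiner}.
Rule 3 cannot be satisfied by any choice of tags from the lexicon.
So there is no consistent tagging.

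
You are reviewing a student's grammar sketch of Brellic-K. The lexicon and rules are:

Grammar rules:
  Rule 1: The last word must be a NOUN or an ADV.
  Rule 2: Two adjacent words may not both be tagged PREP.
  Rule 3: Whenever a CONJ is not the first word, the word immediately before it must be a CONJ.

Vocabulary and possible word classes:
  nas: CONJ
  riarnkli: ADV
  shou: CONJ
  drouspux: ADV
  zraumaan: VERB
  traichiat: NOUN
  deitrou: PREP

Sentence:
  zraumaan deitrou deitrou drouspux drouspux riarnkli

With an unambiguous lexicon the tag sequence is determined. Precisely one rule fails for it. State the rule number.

Fixed tagging: VERB PREP PREP ADV ADV ADV.
Checking each rule: R1 holds, R2 violated, R3 holds.
Only rule 2 fails.

2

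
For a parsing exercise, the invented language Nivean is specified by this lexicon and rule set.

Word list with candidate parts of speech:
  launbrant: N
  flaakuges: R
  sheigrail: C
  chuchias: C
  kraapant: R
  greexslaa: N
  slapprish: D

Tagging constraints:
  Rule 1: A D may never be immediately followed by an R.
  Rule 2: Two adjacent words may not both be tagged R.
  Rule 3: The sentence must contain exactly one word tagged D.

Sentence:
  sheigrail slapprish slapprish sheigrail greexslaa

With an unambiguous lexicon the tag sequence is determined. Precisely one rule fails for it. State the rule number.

3

Fixed tagging: C D D C N.
Checking each rule: R1 ✓, R2 ✓, R3 ✗.
Only rule 3 fails.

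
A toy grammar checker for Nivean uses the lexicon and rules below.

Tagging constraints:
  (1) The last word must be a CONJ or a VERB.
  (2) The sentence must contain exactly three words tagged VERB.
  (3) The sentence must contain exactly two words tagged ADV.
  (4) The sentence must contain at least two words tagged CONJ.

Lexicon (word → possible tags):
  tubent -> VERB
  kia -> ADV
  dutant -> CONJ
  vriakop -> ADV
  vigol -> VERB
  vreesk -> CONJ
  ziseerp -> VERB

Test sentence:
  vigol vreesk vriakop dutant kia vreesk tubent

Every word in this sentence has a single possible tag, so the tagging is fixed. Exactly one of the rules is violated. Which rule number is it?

2

Fixed tagging: VERB CONJ ADV CONJ ADV CONJ VERB.
Rule check: R1 ok, R2 fails, R3 ok, R4 ok.
Only rule 2 fails.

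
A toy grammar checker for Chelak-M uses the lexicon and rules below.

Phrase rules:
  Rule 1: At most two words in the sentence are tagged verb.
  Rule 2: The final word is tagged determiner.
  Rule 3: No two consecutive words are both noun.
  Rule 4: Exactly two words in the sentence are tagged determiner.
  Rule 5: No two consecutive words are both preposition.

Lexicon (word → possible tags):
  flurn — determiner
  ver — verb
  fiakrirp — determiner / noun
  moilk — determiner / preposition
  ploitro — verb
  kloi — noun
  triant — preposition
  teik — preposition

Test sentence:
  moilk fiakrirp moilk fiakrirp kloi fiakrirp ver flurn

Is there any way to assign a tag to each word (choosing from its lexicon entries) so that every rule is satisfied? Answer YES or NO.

Candidates per position — 1:moilk {determiner,preposition}; 2:fiakrirp {determiner,noun}; 3:moilk {determiner,preposition}; 4:fiakrirp {determiner,noun}; 5:kloi {noun}; 6:fiakrirp {determiner,noun}; 7:ver {verb}; 8:flurn {determiner}.
Every candidate sequence violates at least one rule; no consistent tagging exists.

NO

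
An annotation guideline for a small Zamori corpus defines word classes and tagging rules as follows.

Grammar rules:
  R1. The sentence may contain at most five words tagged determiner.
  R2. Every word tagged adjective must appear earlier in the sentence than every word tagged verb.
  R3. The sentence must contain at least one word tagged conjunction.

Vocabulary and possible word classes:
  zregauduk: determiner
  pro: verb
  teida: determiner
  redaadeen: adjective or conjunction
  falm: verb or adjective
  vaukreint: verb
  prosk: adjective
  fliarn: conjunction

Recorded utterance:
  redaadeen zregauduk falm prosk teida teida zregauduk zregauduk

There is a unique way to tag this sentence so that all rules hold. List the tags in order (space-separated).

Candidates per position — 1:redaadeen {adjective,conjunction}; 2:zregauduk {determiner}; 3:falm {verb,adjective}; 4:prosk {adjective}; 5:teida {determiner}; 6:teida {determiner}; 7:zregauduk {determiner}; 8:zregauduk {determiner}.
Word 1 cannot be adjective — rule 3 would then fail for every completion. It is conjunction.
Word 3 cannot be verb — rule 2 would then fail for every completion. It is adjective.
The unique satisfying tagging is: conjunction determiner adjective adjective determiner determiner determiner determiner.
Checking: rule 1 ✓; rule 2 ✓; rule 3 ✓.

conjunction determiner adjective adjective determiner determiner determiner determiner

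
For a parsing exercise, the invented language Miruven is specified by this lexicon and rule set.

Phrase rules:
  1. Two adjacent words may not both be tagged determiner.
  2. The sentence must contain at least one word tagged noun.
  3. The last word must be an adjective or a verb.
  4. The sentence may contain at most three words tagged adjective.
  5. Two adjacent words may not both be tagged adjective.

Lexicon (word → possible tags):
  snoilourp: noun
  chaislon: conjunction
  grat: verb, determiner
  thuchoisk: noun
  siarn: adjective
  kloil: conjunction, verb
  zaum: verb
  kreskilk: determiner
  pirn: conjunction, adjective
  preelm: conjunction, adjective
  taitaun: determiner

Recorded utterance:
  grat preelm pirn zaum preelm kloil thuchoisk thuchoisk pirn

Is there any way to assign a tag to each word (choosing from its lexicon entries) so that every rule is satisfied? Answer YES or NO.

Candidates per position — 1:grat {verb,determiner}; 2:preelm {conjunction,adjective}; 3:pirn {conjunction,adjective}; 4:zaum {verb}; 5:preelm {conjunction,adjective}; 6:kloil {conjunction,verb}; 7:thuchoisk {noun}; 8:thuchoisk {noun}; 9:pirn {conjunction,adjective}.
One satisfying assignment: verb adjective conjunction verb adjective verb noun noun adjective.
Check: rule 1 ok; rule 2 ok; rule 3 ok; rule 4 ok; rule 5 ok.

YES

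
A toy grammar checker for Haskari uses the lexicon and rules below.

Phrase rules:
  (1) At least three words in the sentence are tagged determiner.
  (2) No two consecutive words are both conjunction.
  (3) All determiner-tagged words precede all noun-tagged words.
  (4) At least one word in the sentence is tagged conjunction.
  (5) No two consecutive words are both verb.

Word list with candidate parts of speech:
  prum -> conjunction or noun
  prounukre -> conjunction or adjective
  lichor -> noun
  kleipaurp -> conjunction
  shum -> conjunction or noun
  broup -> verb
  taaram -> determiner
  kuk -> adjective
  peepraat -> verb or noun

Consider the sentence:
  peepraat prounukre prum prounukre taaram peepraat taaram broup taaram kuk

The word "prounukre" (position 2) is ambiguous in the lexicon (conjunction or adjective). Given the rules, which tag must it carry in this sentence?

adjective

Candidates per position — 1:peepraat {verb,noun}; 2:prounukre {conjunction,adjective}; 3:prum {conjunction,noun}; 4:prounukre {conjunction,adjective}; 5:taaram {determiner}; 6:peepraat {verb,noun}; 7:taaram {determiner}; 8:broup {verb}; 9:taaram {determiner}; 10:kuk {adjective}.
Position 1: tagging it noun would leave rule 3 unsatisfiable, so it must be verb.
Position 3: tagging it noun would leave rule 3 unsatisfiable, so it must be conjunction.
Position 4: tagging it conjunction would leave rule 2 unsatisfiable, so it must be adjective.
Position 6: tagging it noun would leave rule 3 unsatisfiable, so it must be verb.
Position 2: tagging it conjunction would leave rule 2 unsatisfiable, so it must be adjective.
That leaves exactly one tagging: verb adjective conjunction adjective determiner verb determiner verb determiner adjective.
Checking: rule 1 ✓; rule 2 ✓; rule 3 ✓; rule 4 ✓; rule 5 ✓.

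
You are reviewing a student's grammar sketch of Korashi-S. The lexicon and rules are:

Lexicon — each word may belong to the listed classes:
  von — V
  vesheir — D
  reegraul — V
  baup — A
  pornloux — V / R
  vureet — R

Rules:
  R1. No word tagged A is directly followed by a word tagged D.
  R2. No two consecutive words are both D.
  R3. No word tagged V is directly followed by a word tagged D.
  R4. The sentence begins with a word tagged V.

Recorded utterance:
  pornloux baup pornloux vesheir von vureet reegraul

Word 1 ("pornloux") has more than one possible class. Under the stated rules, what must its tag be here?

Candidates per position — 1:pornloux {V,R}; 2:baup {A}; 3:pornloux {V,R}; 4:vesheir {D}; 5:von {V}; 6:vureet {R}; 7:reegraul {V}.
If word 1 were R, no tagging could satisfy rule 4; so word 1 is V.
If word 3 were V, no tagging could satisfy rule 3; so word 3 is R.
The unique satisfying tagging is: V A R D V R V.
Checking: rule 1 holds; rule 2 holds; rule 3 holds; rule 4 holds.

V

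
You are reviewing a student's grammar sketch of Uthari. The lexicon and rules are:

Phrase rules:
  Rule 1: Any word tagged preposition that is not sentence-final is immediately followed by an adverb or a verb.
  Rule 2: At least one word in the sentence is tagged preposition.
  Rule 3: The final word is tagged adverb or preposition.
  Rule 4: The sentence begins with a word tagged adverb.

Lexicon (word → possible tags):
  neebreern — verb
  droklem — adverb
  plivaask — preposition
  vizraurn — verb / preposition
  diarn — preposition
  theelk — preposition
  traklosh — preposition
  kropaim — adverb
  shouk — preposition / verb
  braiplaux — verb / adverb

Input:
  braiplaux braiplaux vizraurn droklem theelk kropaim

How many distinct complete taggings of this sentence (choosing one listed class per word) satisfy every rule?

Candidates per position — 1:braiplaux {verb,adverb}; 2:braiplaux {verb,adverb}; 3:vizraurn {verb,preposition}; 4:droklem {adverb}; 5:theelk {preposition}; 6:kropaim {adverb}.
There are 8 candidate sequences in total.
The sequences that satisfy every rule: adverb verb verb adverb preposition adverb; adverb verb preposition adverb preposition adverb; adverb adverb verb adverb preposition adverb; adverb adverb preposition adverb preposition adverb.
Count = 4.

4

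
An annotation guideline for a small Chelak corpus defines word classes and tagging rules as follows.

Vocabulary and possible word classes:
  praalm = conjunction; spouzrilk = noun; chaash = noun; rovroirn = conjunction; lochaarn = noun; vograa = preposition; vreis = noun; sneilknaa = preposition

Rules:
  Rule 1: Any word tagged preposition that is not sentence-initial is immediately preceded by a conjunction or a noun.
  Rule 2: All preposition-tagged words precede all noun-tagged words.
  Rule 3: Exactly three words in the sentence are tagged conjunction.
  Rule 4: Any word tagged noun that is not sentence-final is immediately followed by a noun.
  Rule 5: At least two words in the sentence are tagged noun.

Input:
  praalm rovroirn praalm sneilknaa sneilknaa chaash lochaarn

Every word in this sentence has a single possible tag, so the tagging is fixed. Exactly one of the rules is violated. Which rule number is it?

1

Fixed tagging: conjunction conjunction conjunction preposition preposition noun noun.
Checking each rule: R1 fail, R2 pass, R3 pass, R4 pass, R5 pass.
Only rule 1 fails.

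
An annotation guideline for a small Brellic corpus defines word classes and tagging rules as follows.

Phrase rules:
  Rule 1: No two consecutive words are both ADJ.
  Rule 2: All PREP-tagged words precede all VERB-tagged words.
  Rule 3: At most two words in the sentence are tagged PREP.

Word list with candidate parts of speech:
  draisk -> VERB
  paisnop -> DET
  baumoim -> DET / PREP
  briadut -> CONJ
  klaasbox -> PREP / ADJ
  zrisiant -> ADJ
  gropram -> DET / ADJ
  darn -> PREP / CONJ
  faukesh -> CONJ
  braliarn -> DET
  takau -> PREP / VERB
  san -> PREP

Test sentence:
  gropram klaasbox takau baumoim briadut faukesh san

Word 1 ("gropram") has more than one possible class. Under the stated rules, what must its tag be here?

Candidates per position — 1:gropram {DET,ADJ}; 2:klaasbox {PREP,ADJ}; 3:takau {PREP,VERB}; 4:baumoim {DET,PREP}; 5:briadut {CONJ}; 6:faukesh {CONJ}; 7:san {PREP}.
If word 3 were VERB, no tagging could satisfy rule 2; so word 3 is PREP.
If word 4 were PREP, no tagging could satisfy rule 3; so word 4 is DET.
If word 2 were PREP, no tagging could satisfy rule 3; so word 2 is ADJ.
If word 1 were ADJ, no tagging could satisfy rule 1; so word 1 is DET.
The unique satisfying tagging is: DET ADJ PREP DET CONJ CONJ PREP.
Check: rule 1 holds; rule 2 holds; rule 3 holds.

DET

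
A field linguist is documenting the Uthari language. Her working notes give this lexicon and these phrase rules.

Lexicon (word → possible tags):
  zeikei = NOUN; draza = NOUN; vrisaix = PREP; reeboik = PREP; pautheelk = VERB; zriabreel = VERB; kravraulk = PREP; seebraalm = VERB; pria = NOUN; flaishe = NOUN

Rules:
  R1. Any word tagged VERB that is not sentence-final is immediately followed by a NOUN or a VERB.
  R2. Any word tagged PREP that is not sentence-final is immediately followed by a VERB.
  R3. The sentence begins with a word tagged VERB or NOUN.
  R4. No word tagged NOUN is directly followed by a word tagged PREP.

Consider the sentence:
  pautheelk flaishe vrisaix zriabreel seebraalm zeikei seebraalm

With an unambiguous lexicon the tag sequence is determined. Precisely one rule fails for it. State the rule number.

Fixed tagging: VERB NOUN PREP VERB VERB NOUN VERB.
Rule check: R1 ✓, R2 ✓, R3 ✓, R4 ✗.
Only rule 4 fails.

4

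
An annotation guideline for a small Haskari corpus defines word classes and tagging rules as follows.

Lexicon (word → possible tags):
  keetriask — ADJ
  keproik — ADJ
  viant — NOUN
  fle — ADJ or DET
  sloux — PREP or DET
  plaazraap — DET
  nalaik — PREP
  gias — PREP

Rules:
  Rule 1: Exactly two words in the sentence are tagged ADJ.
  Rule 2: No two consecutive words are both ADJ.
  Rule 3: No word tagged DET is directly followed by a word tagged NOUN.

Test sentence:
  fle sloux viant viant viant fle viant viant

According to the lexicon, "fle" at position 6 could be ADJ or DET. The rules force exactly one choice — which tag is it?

ADJ

Candidates per position — 1:fle {ADJ,DET}; 2:sloux {PREP,DET}; 3:viant {NOUN}; 4:viant {NOUN}; 5:viant {NOUN}; 6:fle {ADJ,DET}; 7:viant {NOUN}; 8:viant {NOUN}.
If word 1 were DET, no tagging could satisfy rule 1; so word 1 is ADJ.
If word 2 were DET, no tagging could satisfy rule 3; so word 2 is PREP.
If word 6 were DET, no tagging could satisfy rule 1; so word 6 is ADJ.
That leaves exactly one tagging: ADJ PREP NOUN NOUN NOUN ADJ NOUN NOUN.
Check: rule 1 ✓; rule 2 ✓; rule 3 ✓.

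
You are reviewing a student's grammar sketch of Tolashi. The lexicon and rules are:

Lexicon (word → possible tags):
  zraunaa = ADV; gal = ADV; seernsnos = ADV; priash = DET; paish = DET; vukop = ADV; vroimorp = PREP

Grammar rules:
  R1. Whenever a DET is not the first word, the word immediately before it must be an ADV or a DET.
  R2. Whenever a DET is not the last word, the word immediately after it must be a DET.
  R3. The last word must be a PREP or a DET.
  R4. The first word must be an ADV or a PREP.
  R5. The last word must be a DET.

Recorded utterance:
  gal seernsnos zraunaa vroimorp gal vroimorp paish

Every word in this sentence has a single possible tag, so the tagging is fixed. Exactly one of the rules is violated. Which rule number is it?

1

Fixed tagging: ADV ADV ADV PREP ADV PREP DET.
Checking each rule: R1 fail, R2 pass, R3 pass, R4 pass, R5 pass.
Only rule 1 fails.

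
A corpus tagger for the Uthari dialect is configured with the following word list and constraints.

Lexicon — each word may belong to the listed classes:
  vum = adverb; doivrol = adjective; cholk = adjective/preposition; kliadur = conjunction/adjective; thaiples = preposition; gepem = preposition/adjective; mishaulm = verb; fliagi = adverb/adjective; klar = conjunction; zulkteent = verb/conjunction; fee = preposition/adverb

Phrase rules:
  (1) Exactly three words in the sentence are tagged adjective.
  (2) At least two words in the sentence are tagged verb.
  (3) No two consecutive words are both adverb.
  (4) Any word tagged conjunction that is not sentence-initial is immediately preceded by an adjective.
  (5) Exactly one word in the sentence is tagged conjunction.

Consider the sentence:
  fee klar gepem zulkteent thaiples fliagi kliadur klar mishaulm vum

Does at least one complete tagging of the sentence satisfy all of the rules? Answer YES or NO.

NO

Candidates per position — 1:fee {preposition,adverb}; 2:klar {conjunction}; 3:gepem {preposition,adjective}; 4:zulkteent {verb,conjunction}; 5:thaiples {preposition}; 6:fliagi {adverb,adjective}; 7:kliadur {conjunction,adjective}; 8:klar {conjunction}; 9:mishaulm {verb}; 10:vum {adverb}.
Rule 4 cannot be satisfied by any choice of tags from the lexicon.
So there is no consistent tagging.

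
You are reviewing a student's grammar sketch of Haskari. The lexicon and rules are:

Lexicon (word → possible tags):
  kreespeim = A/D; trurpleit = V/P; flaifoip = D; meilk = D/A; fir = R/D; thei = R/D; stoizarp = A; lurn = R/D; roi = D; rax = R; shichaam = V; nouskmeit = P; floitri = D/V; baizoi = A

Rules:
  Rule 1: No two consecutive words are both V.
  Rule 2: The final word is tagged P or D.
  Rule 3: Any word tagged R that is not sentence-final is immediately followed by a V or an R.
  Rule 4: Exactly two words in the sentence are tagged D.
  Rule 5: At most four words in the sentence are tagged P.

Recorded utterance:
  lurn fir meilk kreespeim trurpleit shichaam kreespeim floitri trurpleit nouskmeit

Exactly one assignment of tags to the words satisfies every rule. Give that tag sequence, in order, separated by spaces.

Candidates per position — 1:lurn {R,D}; 2:fir {R,D}; 3:meilk {D,A}; 4:kreespeim {A,D}; 5:trurpleit {V,P}; 6:shichaam {V}; 7:kreespeim {A,D}; 8:floitri {D,V}; 9:trurpleit {V,P}; 10:nouskmeit {P}.
Word 1 cannot be R — rule 3 would then fail for every completion. It is D.
Word 2 cannot be R — rule 3 would then fail for every completion. It is D.
Word 3 cannot be D — rule 4 would then fail for every completion. It is A.
Word 4 cannot be D — rule 4 would then fail for every completion. It is A.
Word 5 cannot be V — rule 1 would then fail for every completion. It is P.
Word 7 cannot be D — rule 4 would then fail for every completion. It is A.
Word 8 cannot be D — rule 4 would then fail for every completion. It is V.
Word 9 cannot be V — rule 1 would then fail for every completion. It is P.
So the tagging must be: D D A A P V A V P P.
Rule-by-rule: rule 1 ✓; rule 2 ✓; rule 3 ✓; rule 4 ✓; rule 5 ✓.

D D A A P V A V P P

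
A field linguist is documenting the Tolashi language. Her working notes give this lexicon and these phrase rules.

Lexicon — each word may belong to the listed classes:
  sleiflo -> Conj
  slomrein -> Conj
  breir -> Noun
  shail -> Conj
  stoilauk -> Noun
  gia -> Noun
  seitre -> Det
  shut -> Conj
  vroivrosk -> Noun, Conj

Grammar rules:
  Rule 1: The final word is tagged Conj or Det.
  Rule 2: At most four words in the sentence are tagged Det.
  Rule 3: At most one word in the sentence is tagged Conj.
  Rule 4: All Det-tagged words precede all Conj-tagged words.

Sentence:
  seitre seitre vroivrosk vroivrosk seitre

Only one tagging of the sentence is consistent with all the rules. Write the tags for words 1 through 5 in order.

Det Det Noun Noun Det

Candidates per position — 1:seitre {Det}; 2:seitre {Det}; 3:vroivrosk {Noun,Conj}; 4:vroivrosk {Noun,Conj}; 5:seitre {Det}.
Word 3 cannot be Conj — rule 4 would then fail for every completion. It is Noun.
Word 4 cannot be Conj — rule 4 would then fail for every completion. It is Noun.
The only consistent sequence is: Det Det Noun Noun Det.
Check: rule 1 satisfied; rule 2 satisfied; rule 3 satisfied; rule 4 satisfied.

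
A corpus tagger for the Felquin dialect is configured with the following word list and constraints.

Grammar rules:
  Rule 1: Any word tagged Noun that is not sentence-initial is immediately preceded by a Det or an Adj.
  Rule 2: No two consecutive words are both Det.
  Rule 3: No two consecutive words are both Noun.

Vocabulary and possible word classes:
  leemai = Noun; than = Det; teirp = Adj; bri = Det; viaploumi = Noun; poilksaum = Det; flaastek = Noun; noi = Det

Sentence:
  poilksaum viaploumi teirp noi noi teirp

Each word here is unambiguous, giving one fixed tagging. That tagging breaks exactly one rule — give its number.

2

Fixed tagging: Det Noun Adj Det Det Adj.
Checking each rule: R1 holds, R2 violated, R3 holds.
Only rule 2 fails.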